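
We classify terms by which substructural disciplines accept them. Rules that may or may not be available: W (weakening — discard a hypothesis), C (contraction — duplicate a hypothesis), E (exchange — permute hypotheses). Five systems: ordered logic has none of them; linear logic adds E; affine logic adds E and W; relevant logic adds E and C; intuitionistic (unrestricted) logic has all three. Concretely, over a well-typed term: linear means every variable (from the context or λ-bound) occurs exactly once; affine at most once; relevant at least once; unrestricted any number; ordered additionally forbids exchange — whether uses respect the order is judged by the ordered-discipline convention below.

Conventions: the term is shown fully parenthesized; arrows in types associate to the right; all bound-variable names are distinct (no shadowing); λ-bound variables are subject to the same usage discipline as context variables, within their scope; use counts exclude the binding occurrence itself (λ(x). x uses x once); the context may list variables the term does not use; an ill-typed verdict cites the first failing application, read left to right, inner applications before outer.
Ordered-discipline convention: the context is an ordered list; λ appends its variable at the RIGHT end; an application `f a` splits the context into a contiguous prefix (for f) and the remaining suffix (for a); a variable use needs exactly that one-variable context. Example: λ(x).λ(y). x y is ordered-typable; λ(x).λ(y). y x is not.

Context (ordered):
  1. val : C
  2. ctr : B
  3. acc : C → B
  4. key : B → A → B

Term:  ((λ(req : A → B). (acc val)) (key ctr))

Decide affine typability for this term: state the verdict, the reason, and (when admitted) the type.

yes — no duplicate uses among val, ctr, acc, key, req; term : B
variable uses: val: 1; ctr: 1; acc: 1; key: 1; req (λ-bound): 0
use order (left to right): acc, val, key, ctr
typing: well-typed — term : B
per-discipline verdicts: ordered ✗, linear ✗, affine ✓, relevant ✗, unrestricted ✓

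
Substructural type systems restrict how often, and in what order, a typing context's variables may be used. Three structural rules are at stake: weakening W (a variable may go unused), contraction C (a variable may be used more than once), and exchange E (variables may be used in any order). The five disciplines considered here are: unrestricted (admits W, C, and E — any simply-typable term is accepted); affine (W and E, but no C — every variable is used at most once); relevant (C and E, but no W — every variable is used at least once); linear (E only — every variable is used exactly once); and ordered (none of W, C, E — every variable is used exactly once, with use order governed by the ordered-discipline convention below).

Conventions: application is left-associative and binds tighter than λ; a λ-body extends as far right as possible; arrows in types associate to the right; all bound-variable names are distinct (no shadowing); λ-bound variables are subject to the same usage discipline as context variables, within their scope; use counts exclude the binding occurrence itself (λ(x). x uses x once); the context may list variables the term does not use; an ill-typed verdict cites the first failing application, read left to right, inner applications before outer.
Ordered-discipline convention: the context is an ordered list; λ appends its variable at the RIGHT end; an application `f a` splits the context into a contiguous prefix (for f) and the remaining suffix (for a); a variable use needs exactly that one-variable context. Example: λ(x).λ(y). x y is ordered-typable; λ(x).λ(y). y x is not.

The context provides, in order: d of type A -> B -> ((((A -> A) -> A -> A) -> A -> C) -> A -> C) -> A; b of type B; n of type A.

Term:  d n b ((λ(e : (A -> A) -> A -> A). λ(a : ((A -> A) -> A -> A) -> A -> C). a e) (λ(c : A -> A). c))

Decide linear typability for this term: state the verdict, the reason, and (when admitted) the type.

yes — d, b, n, e, a, c: one use apiece; term : A
variable uses: d=1; b=1; n=1; e (λ-bound)=1; a (λ-bound)=1; c (λ-bound)=1
use order (left to right): d, n, b, a, e, c
typing: well-typed — term : A
all disciplines: ordered ✗, linear ✓, affine ✓, relevant ✓, unrestricted ✓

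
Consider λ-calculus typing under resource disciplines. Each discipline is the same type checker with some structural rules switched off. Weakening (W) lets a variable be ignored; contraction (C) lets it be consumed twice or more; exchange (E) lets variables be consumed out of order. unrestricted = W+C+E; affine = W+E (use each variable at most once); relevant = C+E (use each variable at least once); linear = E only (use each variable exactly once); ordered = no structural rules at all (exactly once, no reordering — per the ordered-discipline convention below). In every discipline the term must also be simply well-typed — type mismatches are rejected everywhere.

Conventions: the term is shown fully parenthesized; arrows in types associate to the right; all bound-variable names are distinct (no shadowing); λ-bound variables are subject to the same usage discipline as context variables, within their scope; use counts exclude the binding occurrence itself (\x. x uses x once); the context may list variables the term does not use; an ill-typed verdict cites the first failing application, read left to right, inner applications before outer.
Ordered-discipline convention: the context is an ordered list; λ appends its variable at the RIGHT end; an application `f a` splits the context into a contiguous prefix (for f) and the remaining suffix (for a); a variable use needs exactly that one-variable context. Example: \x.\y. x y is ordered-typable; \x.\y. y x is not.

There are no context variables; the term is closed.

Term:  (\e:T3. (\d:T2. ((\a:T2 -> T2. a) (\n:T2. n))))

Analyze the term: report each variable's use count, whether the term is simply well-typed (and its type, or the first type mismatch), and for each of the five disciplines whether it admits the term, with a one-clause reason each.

usage: e (λ-bound) ×0, d (λ-bound) ×0, a (λ-bound) ×1, n (λ-bound) ×1
use order (left to right): a, n
typing: ✓ — T3 -> T2 -> T2 -> T2
ordered: ✗ — needs weakening: e, d unused
linear: ✗ — needs weakening: e, d unused
affine: ✓ — none of e, d, a, n used more than once
relevant: ✗ — needs weakening: e, d unused
unrestricted: ✓ — well-typed at T3 -> T2 -> T2 -> T2; no restrictions here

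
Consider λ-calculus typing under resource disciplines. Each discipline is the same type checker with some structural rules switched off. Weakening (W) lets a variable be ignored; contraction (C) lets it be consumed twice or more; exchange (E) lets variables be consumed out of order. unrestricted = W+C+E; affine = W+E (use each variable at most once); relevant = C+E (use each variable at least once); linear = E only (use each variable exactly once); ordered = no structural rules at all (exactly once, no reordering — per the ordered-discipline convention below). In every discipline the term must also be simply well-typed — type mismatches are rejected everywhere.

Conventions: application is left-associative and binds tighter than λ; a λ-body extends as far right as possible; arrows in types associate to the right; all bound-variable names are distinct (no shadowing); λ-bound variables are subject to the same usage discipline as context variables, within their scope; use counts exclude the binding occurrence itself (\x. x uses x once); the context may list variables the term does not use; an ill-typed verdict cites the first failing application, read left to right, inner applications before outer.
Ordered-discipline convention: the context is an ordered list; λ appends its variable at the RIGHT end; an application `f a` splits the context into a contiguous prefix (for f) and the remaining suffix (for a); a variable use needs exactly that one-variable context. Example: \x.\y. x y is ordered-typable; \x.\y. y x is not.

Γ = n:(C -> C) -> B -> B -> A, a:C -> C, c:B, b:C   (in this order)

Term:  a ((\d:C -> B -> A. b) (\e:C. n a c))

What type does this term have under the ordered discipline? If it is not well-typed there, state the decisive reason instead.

not well-typed under ordered — repeated use of a ×2; d, e left unused
counts: n ×1, a ×2, c ×1, b ×1, d (bound) ×0, e (bound) ×0
order of uses: a, b, n, a, c
typing: ✓ — C
summary: ordered ✗ · linear ✗ · affine ✗ · relevant ✗ · unrestricted ✓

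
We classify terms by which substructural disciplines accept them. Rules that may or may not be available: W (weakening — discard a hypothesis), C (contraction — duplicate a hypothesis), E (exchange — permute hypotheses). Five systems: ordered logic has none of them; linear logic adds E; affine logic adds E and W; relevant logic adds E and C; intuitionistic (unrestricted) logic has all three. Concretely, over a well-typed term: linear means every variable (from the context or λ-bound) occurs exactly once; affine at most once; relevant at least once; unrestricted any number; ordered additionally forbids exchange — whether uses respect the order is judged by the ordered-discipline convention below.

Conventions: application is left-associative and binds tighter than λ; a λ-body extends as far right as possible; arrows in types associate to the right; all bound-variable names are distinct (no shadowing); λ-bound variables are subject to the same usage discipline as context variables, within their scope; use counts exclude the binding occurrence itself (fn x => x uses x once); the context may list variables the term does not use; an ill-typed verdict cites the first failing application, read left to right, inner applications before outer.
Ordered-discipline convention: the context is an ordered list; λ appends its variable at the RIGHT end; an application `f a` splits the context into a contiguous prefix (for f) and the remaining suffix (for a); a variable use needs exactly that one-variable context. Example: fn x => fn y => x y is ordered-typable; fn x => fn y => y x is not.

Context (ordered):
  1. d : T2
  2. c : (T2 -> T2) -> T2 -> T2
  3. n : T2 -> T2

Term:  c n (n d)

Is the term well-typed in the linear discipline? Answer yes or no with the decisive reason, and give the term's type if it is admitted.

no — n ×2 used more than once (contraction)
variable uses: d=1, c=1, n=2
use order (left to right): c, n, n, d
typing: well-typed — term : T2
across the five disciplines: ordered ✗, linear ✗, affine ✗, relevant ✓, unrestricted ✓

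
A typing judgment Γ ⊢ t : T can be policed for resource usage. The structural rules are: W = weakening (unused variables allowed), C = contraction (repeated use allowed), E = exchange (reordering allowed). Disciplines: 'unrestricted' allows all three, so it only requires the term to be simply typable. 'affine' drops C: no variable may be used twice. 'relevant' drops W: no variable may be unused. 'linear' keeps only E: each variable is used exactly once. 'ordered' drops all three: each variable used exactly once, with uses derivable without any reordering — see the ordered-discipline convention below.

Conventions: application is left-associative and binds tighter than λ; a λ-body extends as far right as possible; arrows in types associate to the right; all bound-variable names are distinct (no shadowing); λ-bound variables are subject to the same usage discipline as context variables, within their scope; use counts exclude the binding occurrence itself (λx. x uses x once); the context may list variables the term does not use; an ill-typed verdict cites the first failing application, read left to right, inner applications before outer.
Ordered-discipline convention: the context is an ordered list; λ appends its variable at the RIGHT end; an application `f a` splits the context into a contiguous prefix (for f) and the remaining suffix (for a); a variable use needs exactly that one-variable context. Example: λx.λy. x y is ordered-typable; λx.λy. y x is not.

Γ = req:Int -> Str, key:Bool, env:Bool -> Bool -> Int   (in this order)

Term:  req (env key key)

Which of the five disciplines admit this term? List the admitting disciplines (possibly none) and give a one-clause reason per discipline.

admitted by: relevant, unrestricted
counts: req: 1×; key: 2×; env: 1×
order of uses: req, env, key, key
typing: the term checks, with type Str
ordered: ✗, needs contraction — key ×2
linear: ✗, needs contraction — key ×2
affine: ✗, needs contraction — key ×2
relevant: ✓, at least one use each (req, key, env)
unrestricted: ✓, well-typed at Str; no restrictions here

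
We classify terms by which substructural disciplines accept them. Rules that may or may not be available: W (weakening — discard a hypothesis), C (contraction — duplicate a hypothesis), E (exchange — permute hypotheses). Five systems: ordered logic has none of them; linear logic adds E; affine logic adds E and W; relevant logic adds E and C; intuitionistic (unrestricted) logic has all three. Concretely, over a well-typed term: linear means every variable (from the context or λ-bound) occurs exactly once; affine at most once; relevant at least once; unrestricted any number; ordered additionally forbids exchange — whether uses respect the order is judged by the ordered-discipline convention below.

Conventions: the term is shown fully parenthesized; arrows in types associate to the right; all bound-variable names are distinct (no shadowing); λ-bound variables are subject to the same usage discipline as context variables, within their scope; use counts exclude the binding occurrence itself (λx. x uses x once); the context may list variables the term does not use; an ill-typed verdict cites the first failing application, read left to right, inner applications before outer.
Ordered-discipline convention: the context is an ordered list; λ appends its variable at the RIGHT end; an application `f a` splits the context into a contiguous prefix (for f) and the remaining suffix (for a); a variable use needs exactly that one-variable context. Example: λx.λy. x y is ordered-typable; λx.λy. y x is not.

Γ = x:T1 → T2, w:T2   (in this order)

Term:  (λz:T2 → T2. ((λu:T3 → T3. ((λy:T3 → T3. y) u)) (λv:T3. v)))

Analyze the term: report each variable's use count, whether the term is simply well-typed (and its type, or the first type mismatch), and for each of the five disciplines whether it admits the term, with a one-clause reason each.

usage: x: 0×; w: 0×; z (λ-bound): 0×; u (λ-bound): 1×; y (λ-bound): 1×; v (λ-bound): 1×
uses in reading order: y, u, v
typing: well-typed at (T2 → T2) → T3 → T3
ordered: ✗ — x, w, z left unused
linear: ✗ — x, w, z left unused
affine: ✓ — x, w, z, u, y, v: no repeats, contraction unneeded
relevant: ✗ — x, w, z left unused
unrestricted: ✓ — typability at (T2 → T2) → T3 → T3 is all that's needed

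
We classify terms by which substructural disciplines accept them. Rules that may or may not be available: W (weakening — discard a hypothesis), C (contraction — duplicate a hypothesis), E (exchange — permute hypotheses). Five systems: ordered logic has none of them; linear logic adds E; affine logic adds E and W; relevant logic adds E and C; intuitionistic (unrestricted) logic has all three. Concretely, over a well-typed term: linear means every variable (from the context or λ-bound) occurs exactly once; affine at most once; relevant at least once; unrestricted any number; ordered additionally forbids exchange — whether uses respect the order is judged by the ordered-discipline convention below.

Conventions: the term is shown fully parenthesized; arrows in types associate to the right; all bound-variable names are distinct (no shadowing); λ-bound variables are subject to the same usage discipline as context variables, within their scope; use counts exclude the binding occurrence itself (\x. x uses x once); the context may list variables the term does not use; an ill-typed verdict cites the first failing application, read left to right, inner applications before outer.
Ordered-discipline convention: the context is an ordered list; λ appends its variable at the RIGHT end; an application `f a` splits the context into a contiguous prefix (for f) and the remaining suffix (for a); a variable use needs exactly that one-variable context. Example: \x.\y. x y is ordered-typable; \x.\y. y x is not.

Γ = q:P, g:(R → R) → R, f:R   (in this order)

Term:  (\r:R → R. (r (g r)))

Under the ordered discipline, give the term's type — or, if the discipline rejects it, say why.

not well-typed under ordered — uses contraction: r ×2; q, f never used (weakening)
variable uses: q: 0; g: 1; f: 0; r (bound): 2
use order (left to right): r, g, r
typing: the term checks, with type (R → R) → R
summary: ordered ✗; linear ✗; affine ✗; relevant ✗; unrestricted ✓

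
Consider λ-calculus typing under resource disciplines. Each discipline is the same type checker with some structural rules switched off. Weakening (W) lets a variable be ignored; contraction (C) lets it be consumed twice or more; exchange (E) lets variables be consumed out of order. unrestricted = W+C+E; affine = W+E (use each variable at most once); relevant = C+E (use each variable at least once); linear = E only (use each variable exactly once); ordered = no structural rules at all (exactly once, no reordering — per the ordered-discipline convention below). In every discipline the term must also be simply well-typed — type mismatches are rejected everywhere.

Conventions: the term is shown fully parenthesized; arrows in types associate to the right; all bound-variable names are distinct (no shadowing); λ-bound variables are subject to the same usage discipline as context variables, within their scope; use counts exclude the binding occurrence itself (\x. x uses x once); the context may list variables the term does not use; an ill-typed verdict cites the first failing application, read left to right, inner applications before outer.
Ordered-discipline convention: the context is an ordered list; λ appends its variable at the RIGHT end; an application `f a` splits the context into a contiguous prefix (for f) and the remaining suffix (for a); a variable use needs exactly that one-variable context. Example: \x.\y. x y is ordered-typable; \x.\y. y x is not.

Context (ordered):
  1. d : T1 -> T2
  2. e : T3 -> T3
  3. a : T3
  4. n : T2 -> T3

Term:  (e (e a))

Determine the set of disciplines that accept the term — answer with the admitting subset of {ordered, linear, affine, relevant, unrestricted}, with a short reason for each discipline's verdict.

accepted by: unrestricted
variable uses: d: 0; e: 2; a: 1; n: 0
use order (left to right): e, e, a
typing: well-typed — term : T3
ordered: ✗ — e ×2 used more than once (contraction); needs weakening: d, n unused
linear: ✗ — e ×2 used more than once (contraction); needs weakening: d, n unused
affine: ✗ — e ×2 used more than once (contraction)
relevant: ✗ — needs weakening: d, n unused
unrestricted: ✓ — well-typed at T3; no restrictions here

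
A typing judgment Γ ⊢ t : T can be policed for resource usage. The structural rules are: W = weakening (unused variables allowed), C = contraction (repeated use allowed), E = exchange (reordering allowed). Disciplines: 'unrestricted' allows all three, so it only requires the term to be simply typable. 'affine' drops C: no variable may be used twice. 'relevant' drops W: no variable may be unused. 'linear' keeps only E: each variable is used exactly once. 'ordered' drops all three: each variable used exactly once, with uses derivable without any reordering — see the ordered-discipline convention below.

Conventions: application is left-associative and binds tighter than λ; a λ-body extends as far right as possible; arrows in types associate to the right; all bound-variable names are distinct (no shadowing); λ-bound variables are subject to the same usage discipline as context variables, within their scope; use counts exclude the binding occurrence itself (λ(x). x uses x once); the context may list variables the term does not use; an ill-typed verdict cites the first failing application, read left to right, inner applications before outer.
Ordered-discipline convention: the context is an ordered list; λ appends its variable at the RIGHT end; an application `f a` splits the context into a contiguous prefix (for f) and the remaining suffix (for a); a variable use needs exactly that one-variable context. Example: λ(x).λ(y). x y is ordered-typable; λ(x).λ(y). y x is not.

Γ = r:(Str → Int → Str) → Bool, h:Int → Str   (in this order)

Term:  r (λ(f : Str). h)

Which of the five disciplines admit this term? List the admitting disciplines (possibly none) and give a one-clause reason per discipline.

admitting disciplines: affine, unrestricted
use counts: r: 1×, h: 1×, f (λ-bound): 0×
uses in reading order: r, h
typing: well-typed — term : Bool
ordered: ✗, f never used (weakening)
linear: ✗, f never used (weakening)
affine: ✓, r, h, f: no repeats, contraction unneeded
relevant: ✗, f never used (weakening)
unrestricted: ✓, simply typable at Bool; W, C, E all held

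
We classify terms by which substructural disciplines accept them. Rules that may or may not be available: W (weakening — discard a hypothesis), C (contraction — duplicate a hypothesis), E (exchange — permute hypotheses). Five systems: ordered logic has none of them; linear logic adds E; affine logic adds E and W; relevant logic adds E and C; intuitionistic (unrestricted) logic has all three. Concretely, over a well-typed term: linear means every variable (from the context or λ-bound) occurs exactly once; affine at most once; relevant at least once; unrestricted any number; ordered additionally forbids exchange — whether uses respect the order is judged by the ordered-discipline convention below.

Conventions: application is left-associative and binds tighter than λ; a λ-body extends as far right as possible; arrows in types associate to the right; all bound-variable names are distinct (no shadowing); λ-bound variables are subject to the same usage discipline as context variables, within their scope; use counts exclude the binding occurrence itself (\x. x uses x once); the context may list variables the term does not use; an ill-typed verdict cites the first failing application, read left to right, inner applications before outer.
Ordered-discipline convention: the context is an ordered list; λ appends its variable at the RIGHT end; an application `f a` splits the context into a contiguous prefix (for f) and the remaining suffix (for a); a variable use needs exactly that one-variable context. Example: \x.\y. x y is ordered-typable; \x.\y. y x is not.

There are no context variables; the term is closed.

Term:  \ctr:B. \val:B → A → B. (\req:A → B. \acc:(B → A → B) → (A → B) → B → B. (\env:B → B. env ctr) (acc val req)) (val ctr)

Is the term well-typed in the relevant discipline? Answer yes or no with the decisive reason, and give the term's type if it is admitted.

yes — none of ctr, val, req, acc, env goes unused; term : B → (B → A → B) → ((B → A → B) → (A → B) → B → B) → B
variable uses: ctr [bound]: 2×; val [bound]: 2×; req [bound]: 1×; acc [bound]: 1×; env [bound]: 1×
use order (left to right): env, ctr, acc, val, req, val, ctr
typing: ✓ — B → (B → A → B) → ((B → A → B) → (A → B) → B → B) → B
summary: ordered ✗ · linear ✗ · affine ✗ · relevant ✓ · unrestricted ✓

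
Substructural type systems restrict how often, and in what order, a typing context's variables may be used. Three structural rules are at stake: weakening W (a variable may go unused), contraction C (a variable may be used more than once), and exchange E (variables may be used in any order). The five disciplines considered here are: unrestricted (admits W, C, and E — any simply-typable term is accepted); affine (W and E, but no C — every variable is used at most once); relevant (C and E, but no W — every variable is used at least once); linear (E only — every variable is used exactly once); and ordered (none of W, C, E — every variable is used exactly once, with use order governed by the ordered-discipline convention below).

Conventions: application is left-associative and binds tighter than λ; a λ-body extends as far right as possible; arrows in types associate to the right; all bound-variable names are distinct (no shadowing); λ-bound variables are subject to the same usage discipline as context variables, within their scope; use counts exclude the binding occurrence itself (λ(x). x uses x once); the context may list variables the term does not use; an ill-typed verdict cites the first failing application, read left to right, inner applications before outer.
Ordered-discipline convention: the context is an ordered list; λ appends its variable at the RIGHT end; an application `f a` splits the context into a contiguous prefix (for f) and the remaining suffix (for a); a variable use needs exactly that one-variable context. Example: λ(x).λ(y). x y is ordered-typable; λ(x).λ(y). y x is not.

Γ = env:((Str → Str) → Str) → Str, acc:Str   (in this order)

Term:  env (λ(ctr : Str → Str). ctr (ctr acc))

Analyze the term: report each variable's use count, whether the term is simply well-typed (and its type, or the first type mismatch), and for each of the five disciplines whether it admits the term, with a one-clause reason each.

counts: env: 1×; acc: 1×; ctr (λ-bound): 2×
order of uses: env, ctr, ctr, acc
typing: well-typed — term : Str
ordered: ✗, repeated use of ctr ×2
linear: ✗, repeated use of ctr ×2
affine: ✗, repeated use of ctr ×2
relevant: ✓, every one of env, acc, ctr appears
unrestricted: ✓, type-checks (Str) and nothing is barred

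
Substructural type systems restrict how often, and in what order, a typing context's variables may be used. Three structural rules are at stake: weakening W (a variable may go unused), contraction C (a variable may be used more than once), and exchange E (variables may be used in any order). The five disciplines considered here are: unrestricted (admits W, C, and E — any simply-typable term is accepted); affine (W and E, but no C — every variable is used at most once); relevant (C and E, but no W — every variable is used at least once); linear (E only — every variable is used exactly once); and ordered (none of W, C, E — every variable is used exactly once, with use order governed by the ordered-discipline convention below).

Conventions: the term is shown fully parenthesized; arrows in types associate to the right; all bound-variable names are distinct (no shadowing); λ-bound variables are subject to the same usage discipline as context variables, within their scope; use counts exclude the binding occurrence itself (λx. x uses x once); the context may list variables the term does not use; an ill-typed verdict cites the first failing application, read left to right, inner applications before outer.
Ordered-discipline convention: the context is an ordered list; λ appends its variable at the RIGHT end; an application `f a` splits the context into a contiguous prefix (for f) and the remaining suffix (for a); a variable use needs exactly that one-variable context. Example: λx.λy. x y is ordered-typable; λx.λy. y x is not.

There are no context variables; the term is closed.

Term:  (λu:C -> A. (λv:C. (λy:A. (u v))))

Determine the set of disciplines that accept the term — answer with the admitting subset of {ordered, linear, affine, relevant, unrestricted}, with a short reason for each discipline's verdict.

admitting disciplines: affine, unrestricted
counts: u (bound): 1×; v (bound): 1×; y (bound): 0×
left-to-right use order: u, v
typing: the term checks, with type (C -> A) -> C -> A -> A
ordered ✗ (y left unused)
linear ✗ (y left unused)
affine ✓ (none of u, v, y used more than once)
relevant ✗ (y left unused)
unrestricted ✓ (well-typed at (C -> A) -> C -> A -> A; no restrictions here)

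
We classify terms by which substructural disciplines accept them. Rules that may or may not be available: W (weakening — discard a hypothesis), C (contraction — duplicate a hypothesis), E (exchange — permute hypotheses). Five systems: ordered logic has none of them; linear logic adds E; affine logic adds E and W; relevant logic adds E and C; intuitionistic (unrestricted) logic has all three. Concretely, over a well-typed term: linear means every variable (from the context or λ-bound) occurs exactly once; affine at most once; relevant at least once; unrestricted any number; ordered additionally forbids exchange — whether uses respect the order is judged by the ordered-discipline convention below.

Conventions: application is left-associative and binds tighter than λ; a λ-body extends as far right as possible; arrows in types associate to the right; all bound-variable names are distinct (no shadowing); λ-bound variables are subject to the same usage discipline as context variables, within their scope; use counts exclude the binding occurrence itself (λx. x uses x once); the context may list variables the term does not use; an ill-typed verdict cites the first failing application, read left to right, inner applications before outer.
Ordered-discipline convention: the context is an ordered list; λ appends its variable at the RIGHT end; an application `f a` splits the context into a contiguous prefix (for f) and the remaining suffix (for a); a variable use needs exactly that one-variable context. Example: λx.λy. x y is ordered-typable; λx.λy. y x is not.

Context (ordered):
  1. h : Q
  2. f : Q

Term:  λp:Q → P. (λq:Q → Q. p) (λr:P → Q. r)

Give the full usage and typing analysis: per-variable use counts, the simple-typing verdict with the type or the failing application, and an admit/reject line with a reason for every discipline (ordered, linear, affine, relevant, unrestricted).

use counts: h ×0, f ×0, p (λ-bound) ×1, q (λ-bound) ×0, r (λ-bound) ×1
use order (left to right): p, r
typing: ill-typed: a function awaiting Q → Q gets (P → Q) → P → Q
ordered ✗ (not simply typable)
linear ✗ (fails simple typing)
affine ✗ (a type mismatch blocks all five)
relevant ✗ (the type mismatch rejects it)
unrestricted ✗ (not simply typable)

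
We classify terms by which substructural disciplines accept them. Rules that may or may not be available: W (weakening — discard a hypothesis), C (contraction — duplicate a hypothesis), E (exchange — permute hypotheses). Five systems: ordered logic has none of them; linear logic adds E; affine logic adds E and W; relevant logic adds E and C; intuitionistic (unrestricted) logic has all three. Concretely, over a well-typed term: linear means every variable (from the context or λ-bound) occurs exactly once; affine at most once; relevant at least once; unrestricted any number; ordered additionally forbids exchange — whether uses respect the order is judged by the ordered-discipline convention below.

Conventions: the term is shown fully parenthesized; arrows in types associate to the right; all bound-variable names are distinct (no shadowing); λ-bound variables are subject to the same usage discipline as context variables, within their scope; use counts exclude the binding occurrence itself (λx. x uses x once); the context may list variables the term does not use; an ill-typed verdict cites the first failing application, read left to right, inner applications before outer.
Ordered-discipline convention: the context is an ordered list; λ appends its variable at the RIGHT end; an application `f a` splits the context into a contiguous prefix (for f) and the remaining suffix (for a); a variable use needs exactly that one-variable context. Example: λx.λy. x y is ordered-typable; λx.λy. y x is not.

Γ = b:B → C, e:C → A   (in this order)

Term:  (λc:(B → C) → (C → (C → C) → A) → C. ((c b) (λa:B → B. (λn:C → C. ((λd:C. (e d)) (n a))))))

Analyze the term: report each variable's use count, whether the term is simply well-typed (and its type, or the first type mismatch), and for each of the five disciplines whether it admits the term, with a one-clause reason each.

usage: b: 1, e: 1, c (λ-bound): 1, a (λ-bound): 1, n (λ-bound): 1, d (λ-bound): 1
uses in reading order: c, b, e, d, n, a
typing: ill-typed: a function awaiting C gets B → B
ordered: ✗, the type mismatch rejects it
linear: ✗, not simply typable
affine: ✗, fails simple typing
relevant: ✗, a type mismatch blocks all five
unrestricted: ✗, the type mismatch rejects it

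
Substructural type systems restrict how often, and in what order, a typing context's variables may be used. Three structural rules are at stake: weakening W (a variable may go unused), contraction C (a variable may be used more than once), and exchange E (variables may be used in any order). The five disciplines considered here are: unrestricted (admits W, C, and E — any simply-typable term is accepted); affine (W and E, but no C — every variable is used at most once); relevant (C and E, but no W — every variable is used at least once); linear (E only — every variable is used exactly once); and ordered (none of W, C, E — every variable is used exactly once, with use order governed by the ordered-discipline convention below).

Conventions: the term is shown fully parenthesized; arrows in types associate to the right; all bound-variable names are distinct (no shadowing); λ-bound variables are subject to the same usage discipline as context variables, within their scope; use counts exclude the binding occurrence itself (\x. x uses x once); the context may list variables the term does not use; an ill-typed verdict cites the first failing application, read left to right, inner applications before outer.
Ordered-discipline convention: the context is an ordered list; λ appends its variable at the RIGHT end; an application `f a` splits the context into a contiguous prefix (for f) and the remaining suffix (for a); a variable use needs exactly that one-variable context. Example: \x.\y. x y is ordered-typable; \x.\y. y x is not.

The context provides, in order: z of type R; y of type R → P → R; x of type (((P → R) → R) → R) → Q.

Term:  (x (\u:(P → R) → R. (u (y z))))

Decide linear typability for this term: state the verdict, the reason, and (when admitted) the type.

yes — exactly-once usage across z, y, x, u; term : Q
counts: z: 1, y: 1, x: 1, u [bound]: 1
order of uses: x, u, y, z
typing: well-typed — term : Q
per-discipline verdicts: ordered ✗, linear ✓, affine ✓, relevant ✓, unrestricted ✓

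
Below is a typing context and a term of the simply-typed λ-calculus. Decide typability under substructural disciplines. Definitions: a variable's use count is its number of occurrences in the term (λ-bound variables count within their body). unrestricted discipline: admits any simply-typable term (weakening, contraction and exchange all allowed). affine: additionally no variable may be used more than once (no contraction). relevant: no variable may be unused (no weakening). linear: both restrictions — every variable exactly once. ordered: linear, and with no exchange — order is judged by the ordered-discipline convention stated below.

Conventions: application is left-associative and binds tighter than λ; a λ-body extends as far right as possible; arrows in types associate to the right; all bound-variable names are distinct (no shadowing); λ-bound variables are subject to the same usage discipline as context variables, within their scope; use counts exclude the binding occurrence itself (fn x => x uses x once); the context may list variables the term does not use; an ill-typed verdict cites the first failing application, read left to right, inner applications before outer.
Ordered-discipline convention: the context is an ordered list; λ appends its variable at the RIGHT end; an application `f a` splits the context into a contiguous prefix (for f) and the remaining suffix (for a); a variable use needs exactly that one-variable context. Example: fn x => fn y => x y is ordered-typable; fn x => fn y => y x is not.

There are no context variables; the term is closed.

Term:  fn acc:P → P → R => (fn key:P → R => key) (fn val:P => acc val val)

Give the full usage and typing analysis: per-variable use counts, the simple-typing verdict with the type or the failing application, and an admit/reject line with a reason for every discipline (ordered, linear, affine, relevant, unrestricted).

counts: acc (λ-bound) ×1; key (λ-bound) ×1; val (λ-bound) ×2
order of uses: key, acc, val, val
typing: well-typed at (P → P → R) → P → R
ordered: ✗, uses contraction: val ×2
linear: ✗, uses contraction: val ×2
affine: ✗, uses contraction: val ×2
relevant: ✓, every one of acc, key, val appears
unrestricted: ✓, type-checks ((P → P → R) → P → R) and nothing is barred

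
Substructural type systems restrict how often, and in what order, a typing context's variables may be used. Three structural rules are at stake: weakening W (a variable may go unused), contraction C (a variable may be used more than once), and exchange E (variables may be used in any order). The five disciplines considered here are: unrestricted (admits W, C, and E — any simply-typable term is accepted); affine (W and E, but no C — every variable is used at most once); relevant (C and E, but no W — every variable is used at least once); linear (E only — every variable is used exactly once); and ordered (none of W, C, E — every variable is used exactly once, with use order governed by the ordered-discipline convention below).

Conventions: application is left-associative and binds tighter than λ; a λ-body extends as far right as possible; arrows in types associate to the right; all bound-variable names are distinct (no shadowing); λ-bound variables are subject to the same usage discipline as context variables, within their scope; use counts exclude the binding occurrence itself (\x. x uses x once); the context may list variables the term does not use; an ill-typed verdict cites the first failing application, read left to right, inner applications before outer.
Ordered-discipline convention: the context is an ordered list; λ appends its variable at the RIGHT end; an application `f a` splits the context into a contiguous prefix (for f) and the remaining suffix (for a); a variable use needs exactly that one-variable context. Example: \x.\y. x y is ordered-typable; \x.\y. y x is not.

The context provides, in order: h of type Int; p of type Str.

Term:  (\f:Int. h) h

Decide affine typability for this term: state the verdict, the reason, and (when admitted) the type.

no — uses contraction: h ×2
variable uses: h: 2; p: 0; f [bound]: 0
left-to-right use order: h, h
typing: ✓ — Int
across the five disciplines: ordered ✗ | linear ✗ | affine ✗ | relevant ✗ | unrestricted ✓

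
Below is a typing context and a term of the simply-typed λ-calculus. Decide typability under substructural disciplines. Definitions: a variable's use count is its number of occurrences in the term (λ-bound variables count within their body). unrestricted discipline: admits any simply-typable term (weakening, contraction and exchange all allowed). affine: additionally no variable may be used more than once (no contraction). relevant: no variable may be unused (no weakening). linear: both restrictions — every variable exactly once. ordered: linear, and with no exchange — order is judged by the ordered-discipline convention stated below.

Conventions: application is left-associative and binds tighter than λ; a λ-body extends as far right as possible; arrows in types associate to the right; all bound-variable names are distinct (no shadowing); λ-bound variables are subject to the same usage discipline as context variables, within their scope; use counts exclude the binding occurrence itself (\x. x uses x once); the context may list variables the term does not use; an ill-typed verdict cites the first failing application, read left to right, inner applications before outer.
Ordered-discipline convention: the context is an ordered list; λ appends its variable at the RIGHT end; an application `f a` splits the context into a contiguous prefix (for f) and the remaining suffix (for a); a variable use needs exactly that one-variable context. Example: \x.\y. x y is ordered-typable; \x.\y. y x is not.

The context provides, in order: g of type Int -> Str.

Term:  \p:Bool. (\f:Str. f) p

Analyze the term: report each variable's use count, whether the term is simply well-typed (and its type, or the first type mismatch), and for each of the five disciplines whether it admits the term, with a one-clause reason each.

usage: g ×0; p [bound] ×1; f [bound] ×1
order of uses: f, p
typing: ill-typed: an argument Bool mismatches the expected Str
ordered: ✗ — not simply typable
linear: ✗ — fails simple typing
affine: ✗ — a type mismatch blocks all five
relevant: ✗ — the type mismatch rejects it
unrestricted: ✗ — not simply typable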